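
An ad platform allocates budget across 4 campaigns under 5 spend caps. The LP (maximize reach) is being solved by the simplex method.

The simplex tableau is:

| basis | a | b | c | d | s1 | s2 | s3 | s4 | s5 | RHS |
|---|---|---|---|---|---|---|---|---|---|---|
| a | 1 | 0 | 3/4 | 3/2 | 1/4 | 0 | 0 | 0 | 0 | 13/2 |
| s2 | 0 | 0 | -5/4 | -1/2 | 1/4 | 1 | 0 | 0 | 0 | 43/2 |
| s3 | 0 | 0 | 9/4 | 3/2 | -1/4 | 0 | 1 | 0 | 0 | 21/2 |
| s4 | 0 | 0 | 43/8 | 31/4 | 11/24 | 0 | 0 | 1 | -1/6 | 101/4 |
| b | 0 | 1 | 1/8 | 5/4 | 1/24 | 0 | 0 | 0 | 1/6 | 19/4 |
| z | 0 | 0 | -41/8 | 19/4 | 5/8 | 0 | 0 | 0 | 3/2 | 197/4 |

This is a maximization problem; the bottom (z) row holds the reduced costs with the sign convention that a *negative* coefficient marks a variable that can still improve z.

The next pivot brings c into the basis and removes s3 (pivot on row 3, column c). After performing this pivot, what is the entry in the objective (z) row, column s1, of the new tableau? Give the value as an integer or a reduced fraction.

1/18

Pivot element is row 3, column c: 9/4.
Normalize row 3: new (row 3, s1) = (-1/4)/(9/4) = -1/9.
z-row ← z-row − (-41/8)·(new row 3): 5/8 − (-41/8)·(-1/9) = 1/18.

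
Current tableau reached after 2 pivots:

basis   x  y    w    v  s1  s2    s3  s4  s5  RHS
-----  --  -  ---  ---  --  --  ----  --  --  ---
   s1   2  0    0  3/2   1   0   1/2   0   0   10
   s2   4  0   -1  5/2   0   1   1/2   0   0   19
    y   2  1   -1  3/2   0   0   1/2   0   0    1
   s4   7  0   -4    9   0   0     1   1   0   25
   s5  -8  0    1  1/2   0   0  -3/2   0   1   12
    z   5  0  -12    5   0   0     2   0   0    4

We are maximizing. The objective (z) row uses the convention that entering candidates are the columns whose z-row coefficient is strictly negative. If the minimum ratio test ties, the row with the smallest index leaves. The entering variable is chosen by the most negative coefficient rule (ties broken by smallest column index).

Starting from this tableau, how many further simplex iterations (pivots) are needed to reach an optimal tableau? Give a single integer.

pivot: w in, s5 out → z = 148
pivot: x in, s1 out → z = 603
No improving column remains; optimal.

2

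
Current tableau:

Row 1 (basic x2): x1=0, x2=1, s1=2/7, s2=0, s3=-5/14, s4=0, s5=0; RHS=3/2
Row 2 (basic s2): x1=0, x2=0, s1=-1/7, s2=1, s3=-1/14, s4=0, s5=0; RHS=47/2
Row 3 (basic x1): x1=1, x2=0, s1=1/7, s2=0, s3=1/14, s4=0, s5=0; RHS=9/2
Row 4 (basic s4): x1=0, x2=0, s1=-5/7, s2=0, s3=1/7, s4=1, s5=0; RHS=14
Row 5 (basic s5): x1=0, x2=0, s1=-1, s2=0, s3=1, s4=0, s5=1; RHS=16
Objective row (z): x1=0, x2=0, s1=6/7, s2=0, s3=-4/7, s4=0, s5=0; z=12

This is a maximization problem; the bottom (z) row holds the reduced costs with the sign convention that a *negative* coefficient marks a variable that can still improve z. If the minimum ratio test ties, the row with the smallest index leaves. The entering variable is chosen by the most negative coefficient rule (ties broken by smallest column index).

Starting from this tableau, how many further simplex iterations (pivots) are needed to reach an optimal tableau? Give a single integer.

pivot: s3 in, s5 out → z = 148/7
No improving column remains; optimal.

1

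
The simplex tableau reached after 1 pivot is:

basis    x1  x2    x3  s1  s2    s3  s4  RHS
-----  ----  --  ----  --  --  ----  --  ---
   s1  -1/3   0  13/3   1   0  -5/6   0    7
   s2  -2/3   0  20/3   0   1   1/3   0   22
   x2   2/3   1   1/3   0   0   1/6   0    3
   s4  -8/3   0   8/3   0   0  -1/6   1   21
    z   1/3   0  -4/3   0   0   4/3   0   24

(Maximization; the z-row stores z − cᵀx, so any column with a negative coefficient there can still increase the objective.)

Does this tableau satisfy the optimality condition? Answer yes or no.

no

Column x3 has objective-row coefficient -4/3, which is negative; an improving pivot exists, so not yet optimal.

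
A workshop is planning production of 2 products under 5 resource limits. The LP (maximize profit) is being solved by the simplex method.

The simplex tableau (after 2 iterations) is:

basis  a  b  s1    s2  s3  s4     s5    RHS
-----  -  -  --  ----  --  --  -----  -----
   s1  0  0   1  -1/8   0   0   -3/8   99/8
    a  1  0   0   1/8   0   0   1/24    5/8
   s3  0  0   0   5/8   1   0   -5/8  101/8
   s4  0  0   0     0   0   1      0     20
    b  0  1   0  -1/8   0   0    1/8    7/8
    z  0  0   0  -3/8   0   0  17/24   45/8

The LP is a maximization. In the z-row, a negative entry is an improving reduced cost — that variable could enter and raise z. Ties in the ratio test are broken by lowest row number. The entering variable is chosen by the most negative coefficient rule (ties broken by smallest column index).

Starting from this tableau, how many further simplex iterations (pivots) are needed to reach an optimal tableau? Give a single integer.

pivot: s2 in, a out → z = 15/2
No improving column remains; optimal.

1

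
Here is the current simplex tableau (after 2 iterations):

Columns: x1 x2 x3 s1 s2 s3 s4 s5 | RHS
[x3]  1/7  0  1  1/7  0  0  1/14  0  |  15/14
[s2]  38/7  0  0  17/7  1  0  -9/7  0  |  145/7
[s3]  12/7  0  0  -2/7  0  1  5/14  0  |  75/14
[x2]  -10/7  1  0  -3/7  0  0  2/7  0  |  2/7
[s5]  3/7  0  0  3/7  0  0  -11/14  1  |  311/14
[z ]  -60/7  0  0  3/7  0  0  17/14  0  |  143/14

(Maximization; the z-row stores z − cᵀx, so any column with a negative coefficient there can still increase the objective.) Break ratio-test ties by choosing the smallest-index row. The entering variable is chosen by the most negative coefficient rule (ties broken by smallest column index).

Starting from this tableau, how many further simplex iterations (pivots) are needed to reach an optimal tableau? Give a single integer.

pivot: x1 in, s3 out → z = 37
pivot: s1 in, s2 out → z = 305/8
No improving column remains; optimal.

2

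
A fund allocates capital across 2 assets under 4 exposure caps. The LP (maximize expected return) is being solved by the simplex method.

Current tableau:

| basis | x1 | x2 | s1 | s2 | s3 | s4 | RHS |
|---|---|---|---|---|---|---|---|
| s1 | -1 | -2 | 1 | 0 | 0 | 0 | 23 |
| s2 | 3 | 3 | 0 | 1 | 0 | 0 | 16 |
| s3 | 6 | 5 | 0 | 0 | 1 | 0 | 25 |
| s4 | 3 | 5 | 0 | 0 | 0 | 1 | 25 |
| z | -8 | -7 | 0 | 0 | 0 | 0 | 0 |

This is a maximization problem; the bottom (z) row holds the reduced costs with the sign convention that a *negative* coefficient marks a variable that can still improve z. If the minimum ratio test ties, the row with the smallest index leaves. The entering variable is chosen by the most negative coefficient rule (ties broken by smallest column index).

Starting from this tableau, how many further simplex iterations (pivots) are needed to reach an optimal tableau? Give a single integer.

pivot: x1 in, s3 out → z = 100/3
pivot: x2 in, x1 out → z = 35
No improving column remains; optimal.

2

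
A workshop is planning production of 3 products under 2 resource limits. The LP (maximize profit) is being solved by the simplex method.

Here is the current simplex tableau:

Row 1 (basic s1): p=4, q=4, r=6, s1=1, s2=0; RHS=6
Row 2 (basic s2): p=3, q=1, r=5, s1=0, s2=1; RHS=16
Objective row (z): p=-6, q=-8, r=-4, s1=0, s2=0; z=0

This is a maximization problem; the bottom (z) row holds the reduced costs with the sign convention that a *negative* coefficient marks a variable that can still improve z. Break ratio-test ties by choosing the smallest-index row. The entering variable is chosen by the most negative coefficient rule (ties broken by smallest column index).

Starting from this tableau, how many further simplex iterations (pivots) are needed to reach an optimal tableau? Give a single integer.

pivot: q in, s1 out → z = 12
No improving column remains; optimal.

1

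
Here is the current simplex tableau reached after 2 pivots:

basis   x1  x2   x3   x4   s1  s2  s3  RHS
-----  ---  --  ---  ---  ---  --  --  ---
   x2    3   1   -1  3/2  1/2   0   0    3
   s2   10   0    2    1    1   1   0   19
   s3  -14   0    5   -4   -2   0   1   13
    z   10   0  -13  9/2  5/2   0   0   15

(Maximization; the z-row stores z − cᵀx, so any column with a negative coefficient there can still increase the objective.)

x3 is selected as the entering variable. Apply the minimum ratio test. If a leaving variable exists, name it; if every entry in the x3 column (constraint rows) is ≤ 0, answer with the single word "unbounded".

Ratios: row 1 (x2): entry -1 ≤ 0, skip; row 2 (s2): 19/2 = 19/2; row 3 (s3): 13/5 = 13/5.
Minimum ratio is in the s3 row, so s3 leaves.

s3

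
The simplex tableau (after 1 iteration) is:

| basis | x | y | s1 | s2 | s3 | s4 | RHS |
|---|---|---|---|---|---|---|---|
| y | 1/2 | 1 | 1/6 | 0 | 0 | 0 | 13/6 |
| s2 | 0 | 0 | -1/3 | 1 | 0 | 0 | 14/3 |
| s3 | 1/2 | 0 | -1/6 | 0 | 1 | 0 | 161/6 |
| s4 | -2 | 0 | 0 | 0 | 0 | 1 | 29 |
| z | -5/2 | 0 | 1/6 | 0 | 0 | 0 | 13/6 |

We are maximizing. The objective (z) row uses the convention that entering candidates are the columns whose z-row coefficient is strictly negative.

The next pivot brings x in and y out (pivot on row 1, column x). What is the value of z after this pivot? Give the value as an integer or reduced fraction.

13

Minimum ratio for x: (13/6)/(1/2) = 13/3.
z changes by −(z-row coeff of x)·ratio = −(-5/2)·(13/3) = 65/6.
New z = 13/6 + (65/6) = 13.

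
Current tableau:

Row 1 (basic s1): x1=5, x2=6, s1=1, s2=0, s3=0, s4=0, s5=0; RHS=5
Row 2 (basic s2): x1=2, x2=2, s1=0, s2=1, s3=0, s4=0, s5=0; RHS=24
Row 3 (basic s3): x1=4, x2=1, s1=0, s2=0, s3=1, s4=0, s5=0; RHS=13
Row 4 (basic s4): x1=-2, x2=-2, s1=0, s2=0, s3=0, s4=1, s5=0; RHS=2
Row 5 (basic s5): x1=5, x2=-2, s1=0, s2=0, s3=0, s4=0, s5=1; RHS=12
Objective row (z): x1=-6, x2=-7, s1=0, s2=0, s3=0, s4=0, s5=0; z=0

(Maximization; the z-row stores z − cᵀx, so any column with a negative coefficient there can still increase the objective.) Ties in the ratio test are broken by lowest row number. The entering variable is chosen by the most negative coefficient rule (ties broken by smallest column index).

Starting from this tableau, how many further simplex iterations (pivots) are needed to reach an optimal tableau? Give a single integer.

2

pivot: x2 in, s1 out → z = 35/6
pivot: x1 in, x2 out → z = 6
No improving column remains; optimal.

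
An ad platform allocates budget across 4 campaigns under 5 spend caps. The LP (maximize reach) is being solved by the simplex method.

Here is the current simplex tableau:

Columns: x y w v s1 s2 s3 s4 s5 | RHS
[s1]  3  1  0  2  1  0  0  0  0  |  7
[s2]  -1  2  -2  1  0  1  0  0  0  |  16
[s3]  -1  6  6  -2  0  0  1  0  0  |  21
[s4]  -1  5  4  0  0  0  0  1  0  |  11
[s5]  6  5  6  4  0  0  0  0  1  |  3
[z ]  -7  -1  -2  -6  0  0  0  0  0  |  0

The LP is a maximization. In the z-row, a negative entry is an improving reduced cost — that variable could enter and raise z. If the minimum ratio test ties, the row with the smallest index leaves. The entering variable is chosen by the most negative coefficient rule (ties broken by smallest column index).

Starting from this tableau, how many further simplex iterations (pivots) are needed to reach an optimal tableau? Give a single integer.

pivot: x in, s5 out → z = 7/2
pivot: v in, x out → z = 9/2
No improving column remains; optimal.

2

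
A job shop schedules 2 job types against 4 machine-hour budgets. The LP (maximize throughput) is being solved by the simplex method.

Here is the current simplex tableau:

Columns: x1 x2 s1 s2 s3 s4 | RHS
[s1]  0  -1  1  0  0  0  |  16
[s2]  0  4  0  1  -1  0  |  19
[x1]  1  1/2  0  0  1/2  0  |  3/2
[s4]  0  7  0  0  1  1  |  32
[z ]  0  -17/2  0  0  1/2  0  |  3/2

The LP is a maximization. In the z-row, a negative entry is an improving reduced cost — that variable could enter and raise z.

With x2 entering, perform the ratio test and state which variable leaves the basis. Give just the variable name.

Ratios: row 1 (s1): entry -1 ≤ 0, skip; row 2 (s2): 19/4 = 19/4; row 3 (x1): (3/2)/(1/2) = 3; row 4 (s4): 32/7 = 32/7.
Minimum ratio 3 is in the x1 row, so x1 leaves.

x1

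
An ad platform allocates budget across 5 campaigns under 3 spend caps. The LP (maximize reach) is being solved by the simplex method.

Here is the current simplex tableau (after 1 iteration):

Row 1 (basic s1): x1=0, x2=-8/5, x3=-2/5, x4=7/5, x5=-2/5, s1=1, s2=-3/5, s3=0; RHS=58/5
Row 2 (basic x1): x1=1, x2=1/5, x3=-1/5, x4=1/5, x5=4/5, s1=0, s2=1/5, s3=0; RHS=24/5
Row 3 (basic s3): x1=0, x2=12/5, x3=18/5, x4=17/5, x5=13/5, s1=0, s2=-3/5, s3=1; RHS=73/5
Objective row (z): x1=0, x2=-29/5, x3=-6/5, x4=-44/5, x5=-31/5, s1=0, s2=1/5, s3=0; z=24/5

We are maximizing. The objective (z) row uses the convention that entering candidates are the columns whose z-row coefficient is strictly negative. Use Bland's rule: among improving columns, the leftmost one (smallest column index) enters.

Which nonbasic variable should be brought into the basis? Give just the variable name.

Objective-row coefficients: x1: 0, x2: -29/5, x3: -6/5, x4: -44/5, x5: -31/5, s1: 0, s2: 1/5, s3: 0.
Improving columns: x2, x3, x4, x5. Bland's rule picks the smallest column index → x2.

x2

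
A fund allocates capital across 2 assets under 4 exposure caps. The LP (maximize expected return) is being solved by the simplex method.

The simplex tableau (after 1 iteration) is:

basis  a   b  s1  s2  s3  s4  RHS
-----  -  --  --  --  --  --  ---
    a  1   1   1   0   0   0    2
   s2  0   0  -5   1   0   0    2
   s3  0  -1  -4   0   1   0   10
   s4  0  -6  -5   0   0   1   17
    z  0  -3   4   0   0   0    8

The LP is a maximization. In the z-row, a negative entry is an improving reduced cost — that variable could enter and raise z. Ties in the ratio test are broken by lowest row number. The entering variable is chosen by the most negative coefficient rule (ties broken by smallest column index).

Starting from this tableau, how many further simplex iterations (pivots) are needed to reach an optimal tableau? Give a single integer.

1

pivot: b in, a out → z = 14
No improving column remains; optimal.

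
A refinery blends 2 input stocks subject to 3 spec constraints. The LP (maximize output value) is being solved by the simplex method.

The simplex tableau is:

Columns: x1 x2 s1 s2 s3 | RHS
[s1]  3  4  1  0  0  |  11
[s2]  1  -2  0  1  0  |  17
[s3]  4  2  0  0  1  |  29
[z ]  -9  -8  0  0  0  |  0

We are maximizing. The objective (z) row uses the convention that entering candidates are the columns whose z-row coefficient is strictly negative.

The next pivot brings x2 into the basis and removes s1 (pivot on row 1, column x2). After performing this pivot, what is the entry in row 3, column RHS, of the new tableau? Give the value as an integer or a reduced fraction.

Pivot element is row 1, column x2: 4.
Normalize row 1: new (row 1, RHS) = 11/4 = 11/4.
row 3 ← row 3 − 2·(new row 1): 29 − 2·(11/4) = 47/2.

47/2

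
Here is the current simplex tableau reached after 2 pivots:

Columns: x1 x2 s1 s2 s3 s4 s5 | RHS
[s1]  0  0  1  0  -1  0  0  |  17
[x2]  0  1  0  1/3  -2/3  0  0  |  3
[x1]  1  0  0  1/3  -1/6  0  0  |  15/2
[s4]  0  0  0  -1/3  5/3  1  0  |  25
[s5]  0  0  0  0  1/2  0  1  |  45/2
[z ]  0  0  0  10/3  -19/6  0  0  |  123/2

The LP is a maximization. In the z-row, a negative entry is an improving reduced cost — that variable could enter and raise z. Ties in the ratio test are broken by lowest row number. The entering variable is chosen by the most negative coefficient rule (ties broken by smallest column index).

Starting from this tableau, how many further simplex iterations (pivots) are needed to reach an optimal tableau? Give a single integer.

1

pivot: s3 in, s4 out → z = 109
No improving column remains; optimal.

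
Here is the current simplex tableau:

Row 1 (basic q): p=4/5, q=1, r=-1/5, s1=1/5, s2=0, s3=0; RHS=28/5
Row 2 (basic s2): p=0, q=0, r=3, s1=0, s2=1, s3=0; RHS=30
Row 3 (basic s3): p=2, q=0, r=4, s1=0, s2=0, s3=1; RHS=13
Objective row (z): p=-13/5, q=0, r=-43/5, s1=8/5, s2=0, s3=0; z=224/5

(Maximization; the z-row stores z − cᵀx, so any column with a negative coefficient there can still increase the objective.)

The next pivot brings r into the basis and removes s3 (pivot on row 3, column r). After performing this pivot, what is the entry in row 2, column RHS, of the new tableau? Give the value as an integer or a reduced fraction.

Pivot element is row 3, column r: 4.
Normalize row 3: new (row 3, RHS) = 13/4 = 13/4.
row 2 ← row 2 − 3·(new row 3): 30 − 3·(13/4) = 81/4.

81/4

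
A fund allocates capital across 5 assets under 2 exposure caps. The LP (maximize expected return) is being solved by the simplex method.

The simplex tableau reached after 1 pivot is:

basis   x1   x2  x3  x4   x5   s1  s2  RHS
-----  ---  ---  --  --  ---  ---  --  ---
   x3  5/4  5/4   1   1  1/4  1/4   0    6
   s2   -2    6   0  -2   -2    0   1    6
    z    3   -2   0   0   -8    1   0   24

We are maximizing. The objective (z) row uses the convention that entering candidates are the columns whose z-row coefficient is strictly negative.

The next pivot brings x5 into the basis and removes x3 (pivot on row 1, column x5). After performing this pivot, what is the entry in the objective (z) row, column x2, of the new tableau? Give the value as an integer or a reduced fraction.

38

Pivot element is row 1, column x5: 1/4.
Normalize row 1: new (row 1, x2) = (5/4)/(1/4) = 5.
z-row ← z-row − (-8)·(new row 1): -2 − (-8)·5 = 38.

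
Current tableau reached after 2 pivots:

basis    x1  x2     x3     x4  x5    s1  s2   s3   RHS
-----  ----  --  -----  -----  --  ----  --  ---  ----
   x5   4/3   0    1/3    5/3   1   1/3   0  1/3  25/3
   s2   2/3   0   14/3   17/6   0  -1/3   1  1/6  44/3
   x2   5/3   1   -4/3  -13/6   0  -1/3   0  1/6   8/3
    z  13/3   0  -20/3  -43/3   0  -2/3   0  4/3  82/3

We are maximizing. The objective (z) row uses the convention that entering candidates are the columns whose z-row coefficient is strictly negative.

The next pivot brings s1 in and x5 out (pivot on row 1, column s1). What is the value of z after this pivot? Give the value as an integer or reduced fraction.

Minimum ratio for s1: (25/3)/(1/3) = 25.
z changes by −(z-row coeff of s1)·ratio = −(-2/3)·25 = 50/3.
New z = 82/3 + (50/3) = 44.

44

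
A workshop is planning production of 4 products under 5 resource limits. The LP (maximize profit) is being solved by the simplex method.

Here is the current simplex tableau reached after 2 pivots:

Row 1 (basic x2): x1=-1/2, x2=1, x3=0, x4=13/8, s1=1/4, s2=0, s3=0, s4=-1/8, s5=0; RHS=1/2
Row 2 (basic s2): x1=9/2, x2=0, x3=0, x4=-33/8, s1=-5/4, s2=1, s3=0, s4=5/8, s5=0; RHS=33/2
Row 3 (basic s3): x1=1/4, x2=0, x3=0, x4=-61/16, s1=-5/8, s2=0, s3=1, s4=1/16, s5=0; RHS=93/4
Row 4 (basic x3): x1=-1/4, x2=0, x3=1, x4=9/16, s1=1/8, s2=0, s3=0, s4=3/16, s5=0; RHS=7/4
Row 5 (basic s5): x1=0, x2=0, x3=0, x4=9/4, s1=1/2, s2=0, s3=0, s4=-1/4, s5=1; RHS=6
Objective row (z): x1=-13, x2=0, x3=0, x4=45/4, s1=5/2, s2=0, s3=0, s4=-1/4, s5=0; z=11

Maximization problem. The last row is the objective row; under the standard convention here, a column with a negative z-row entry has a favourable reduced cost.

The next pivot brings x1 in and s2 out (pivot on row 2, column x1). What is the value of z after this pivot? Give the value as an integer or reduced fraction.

176/3

Minimum ratio for x1: (33/2)/(9/2) = 11/3.
z changes by −(z-row coeff of x1)·ratio = −(-13)·(11/3) = 143/3.
New z = 11 + (143/3) = 176/3.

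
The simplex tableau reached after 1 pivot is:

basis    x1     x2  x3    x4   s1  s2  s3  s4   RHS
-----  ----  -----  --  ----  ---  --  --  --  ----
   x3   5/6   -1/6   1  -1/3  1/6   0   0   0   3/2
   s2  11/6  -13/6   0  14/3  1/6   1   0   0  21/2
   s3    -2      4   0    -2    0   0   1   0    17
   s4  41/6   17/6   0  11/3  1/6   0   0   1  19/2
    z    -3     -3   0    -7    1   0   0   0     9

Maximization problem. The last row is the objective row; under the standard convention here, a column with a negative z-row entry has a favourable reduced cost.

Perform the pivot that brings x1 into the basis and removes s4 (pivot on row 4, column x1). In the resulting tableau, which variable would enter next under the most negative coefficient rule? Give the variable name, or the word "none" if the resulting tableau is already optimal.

x4

Pivot element 41/6. New z-row = old z-row − (-3)·(row 4/(41/6)).
Updated z-row coefficients: x1: 0, x2: -72/41, x3: 0, x4: -221/41, s1: 44/41, s2: 0, s3: 0, s4: 18/41.
The most negative is -221/41 in column x4, so x4 would enter next.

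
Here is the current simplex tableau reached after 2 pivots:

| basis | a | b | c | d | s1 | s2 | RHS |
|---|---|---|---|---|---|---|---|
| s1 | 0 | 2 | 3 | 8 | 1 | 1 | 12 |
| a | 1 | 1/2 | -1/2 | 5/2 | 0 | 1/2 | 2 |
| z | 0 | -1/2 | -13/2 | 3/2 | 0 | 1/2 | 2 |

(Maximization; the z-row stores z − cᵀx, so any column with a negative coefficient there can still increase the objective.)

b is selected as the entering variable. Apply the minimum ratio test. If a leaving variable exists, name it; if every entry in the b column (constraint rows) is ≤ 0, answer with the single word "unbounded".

Ratios: row 1 (s1): 12/2 = 6; row 2 (a): 2/(1/2) = 4.
Minimum ratio is in the a row, so a leaves.

a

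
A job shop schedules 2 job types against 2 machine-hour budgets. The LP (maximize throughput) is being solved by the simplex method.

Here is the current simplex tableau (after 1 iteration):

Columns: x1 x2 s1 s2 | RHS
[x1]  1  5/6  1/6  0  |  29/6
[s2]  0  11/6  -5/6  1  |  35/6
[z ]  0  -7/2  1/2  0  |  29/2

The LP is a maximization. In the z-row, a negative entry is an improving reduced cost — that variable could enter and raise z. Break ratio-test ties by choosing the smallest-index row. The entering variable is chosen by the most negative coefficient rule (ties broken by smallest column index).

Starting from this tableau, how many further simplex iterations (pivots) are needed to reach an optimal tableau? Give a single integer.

2

pivot: x2 in, s2 out → z = 282/11
pivot: s1 in, x1 out → z = 30
No improving column remains; optimal.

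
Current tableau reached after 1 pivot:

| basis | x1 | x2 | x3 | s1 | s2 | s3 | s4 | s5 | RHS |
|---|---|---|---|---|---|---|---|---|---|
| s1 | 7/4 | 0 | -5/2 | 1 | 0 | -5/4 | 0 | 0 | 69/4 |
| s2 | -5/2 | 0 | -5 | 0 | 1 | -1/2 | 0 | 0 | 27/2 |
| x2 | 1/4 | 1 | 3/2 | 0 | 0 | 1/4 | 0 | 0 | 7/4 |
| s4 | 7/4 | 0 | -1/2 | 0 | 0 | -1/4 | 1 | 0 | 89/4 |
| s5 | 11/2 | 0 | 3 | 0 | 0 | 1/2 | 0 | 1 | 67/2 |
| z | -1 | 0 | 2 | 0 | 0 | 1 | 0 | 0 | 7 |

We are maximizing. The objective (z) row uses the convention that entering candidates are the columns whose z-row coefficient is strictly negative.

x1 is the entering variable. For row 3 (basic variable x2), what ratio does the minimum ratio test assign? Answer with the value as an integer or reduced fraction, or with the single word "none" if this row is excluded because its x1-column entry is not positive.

7

Ratio = RHS / (x1 entry) = (7/4) / (1/4) = 7.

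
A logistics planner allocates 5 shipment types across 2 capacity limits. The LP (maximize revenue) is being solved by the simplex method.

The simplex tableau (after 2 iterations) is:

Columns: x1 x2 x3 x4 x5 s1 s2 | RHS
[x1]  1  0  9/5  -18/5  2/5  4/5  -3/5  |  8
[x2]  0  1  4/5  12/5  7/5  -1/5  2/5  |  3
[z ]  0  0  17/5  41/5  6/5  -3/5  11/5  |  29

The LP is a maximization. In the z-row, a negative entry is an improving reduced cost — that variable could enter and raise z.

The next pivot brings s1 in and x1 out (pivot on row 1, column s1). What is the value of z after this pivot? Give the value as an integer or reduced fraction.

Minimum ratio for s1: 8/(4/5) = 10.
z changes by −(z-row coeff of s1)·ratio = −(-3/5)·10 = 6.
New z = 29 + 6 = 35.

35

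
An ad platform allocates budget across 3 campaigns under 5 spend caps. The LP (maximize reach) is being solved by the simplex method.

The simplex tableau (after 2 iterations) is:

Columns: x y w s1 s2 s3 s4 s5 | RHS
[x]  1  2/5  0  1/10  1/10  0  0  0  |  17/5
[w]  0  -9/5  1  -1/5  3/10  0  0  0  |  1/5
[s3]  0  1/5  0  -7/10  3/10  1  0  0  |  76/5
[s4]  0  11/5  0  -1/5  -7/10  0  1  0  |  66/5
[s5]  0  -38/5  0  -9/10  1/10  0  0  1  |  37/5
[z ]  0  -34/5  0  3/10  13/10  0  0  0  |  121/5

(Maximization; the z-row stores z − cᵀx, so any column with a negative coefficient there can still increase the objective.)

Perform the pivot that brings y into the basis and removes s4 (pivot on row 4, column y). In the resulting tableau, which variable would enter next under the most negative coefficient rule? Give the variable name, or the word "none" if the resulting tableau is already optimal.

Pivot element 11/5. New z-row = old z-row − (-34/5)·(row 4/(11/5)).
Updated z-row coefficients: x: 0, y: 0, w: 0, s1: -7/22, s2: -19/22, s3: 0, s4: 34/11, s5: 0.
The most negative is -19/22 in column s2, so s2 would enter next.

s2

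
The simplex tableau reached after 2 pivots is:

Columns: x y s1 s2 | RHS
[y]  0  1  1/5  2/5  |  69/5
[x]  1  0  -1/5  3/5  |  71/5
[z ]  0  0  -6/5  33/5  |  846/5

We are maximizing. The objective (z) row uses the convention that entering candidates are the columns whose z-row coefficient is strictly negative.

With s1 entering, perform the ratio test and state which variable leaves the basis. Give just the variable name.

Ratios: row 1 (y): (69/5)/(1/5) = 69; row 2 (x): entry -1/5 ≤ 0, skip.
Minimum ratio 69 is in the y row, so y leaves.

y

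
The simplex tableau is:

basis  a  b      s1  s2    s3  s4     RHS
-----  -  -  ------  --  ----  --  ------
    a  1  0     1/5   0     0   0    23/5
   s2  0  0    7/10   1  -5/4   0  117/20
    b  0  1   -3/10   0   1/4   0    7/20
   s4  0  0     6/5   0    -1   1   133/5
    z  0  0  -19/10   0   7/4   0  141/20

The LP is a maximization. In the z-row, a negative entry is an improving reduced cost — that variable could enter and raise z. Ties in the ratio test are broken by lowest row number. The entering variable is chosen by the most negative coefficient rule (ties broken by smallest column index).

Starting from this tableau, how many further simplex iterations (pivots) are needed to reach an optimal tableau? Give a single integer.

2

pivot: s1 in, s2 out → z = 321/14
pivot: s3 in, a out → z = 182/5
No improving column remains; optimal.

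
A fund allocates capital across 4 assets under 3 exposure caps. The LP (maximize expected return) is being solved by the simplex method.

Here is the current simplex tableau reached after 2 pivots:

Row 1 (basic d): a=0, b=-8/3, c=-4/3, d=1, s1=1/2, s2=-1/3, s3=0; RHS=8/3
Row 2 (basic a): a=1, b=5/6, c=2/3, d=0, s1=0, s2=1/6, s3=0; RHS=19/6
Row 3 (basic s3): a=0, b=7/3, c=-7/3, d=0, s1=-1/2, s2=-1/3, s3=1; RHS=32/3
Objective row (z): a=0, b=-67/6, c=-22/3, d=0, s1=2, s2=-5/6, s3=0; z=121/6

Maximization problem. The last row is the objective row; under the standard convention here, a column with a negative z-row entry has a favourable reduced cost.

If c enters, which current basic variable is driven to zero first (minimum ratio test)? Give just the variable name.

a

Ratios: row 1 (d): entry -4/3 ≤ 0, skip; row 2 (a): (19/6)/(2/3) = 19/4; row 3 (s3): entry -7/3 ≤ 0, skip.
Minimum ratio 19/4 is in the a row, so a leaves.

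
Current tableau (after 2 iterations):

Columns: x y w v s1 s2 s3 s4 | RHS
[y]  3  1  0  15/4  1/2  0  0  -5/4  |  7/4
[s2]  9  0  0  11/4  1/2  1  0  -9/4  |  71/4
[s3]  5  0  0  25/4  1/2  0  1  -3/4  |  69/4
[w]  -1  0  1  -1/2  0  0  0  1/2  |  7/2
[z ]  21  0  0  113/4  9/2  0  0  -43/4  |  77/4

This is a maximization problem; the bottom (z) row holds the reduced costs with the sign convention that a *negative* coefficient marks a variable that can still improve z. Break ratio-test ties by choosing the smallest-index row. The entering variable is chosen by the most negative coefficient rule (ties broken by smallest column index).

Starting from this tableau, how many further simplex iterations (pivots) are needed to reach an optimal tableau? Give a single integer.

2

pivot: s4 in, w out → z = 189/2
pivot: x in, s3 out → z = 684/7
No improving column remains; optimal.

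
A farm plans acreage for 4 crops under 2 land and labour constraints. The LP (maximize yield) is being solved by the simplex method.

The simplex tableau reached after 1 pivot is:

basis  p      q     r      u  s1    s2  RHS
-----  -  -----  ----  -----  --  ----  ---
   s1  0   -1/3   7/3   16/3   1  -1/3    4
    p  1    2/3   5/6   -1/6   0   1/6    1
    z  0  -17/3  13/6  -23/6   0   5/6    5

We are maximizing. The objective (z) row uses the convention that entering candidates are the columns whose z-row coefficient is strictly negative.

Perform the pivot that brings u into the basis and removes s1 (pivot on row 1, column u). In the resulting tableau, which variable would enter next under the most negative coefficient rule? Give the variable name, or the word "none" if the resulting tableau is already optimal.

q

Pivot element 16/3. New z-row = old z-row − (-23/6)·(row 1/(16/3)).
Updated z-row coefficients: p: 0, q: -189/32, r: 123/32, u: 0, s1: 23/32, s2: 19/32.
The most negative is -189/32 in column q, so q would enter next.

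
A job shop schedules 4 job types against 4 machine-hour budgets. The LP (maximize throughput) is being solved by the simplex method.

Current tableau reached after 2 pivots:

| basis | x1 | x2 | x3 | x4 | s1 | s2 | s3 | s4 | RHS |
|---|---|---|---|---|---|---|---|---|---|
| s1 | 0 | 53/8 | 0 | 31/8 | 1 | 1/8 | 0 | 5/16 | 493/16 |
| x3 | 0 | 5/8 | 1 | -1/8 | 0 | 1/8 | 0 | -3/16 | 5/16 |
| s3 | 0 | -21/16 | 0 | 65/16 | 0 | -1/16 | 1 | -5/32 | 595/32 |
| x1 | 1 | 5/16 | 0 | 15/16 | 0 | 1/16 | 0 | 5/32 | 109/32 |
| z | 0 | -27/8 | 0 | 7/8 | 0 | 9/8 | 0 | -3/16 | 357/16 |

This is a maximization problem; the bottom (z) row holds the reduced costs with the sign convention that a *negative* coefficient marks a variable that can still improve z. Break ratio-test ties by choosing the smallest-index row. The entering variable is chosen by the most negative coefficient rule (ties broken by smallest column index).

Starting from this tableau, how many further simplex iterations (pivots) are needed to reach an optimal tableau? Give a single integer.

3

pivot: x2 in, x3 out → z = 24
pivot: s4 in, s1 out → z = 882/23
pivot: x3 in, x1 out → z = 192/5
No improving column remains; optimal.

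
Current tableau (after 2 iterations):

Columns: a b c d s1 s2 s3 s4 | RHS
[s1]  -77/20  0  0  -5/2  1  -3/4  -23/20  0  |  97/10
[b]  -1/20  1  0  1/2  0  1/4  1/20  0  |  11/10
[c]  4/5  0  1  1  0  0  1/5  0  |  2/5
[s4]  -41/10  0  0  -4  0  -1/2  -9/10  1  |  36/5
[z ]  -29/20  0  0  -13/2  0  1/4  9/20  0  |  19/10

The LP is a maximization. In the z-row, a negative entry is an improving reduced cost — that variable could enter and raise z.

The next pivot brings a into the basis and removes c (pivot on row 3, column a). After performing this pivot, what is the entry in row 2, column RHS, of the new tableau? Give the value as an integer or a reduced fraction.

Pivot element is row 3, column a: 4/5.
Normalize row 3: new (row 3, RHS) = (2/5)/(4/5) = 1/2.
row 2 ← row 2 − (-1/20)·(new row 3): 11/10 − (-1/20)·(1/2) = 9/8.

9/8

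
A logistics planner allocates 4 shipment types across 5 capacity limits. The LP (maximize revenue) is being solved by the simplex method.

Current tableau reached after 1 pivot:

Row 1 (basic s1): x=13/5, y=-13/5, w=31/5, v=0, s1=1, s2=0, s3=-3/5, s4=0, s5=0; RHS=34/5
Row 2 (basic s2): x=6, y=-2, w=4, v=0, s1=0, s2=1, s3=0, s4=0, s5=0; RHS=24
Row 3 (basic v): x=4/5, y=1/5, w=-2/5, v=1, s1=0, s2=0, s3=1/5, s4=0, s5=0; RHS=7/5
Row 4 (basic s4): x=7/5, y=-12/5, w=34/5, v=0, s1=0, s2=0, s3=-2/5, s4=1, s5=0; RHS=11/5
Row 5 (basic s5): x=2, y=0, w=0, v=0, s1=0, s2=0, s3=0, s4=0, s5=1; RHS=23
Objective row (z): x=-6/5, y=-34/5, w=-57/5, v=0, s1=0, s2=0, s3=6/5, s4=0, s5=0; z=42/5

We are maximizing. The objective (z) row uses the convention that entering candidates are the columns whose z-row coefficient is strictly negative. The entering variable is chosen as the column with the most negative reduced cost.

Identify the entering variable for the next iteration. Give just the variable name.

w

Objective-row coefficients: x: -6/5, y: -34/5, w: -57/5, v: 0, s1: 0, s2: 0, s3: 6/5, s4: 0, s5: 0.
The most negative is -57/5 in column w, so w enters.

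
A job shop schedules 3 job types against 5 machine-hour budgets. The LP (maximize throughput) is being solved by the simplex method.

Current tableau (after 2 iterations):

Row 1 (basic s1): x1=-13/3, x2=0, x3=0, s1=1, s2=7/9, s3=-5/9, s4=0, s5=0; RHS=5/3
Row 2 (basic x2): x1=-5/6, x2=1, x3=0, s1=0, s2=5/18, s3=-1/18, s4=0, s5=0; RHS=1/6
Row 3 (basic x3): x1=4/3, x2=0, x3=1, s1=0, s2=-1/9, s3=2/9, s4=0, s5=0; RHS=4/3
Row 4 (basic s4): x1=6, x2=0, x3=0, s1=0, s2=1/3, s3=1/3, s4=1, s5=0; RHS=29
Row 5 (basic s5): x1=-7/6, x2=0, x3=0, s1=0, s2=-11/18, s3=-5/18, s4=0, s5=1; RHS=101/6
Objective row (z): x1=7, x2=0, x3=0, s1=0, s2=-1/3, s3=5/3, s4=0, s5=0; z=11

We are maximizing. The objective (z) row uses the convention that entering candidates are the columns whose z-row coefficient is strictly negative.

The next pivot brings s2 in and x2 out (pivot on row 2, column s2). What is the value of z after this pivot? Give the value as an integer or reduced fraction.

Minimum ratio for s2: (1/6)/(5/18) = 3/5.
z changes by −(z-row coeff of s2)·ratio = −(-1/3)·(3/5) = 1/5.
New z = 11 + (1/5) = 56/5.

56/5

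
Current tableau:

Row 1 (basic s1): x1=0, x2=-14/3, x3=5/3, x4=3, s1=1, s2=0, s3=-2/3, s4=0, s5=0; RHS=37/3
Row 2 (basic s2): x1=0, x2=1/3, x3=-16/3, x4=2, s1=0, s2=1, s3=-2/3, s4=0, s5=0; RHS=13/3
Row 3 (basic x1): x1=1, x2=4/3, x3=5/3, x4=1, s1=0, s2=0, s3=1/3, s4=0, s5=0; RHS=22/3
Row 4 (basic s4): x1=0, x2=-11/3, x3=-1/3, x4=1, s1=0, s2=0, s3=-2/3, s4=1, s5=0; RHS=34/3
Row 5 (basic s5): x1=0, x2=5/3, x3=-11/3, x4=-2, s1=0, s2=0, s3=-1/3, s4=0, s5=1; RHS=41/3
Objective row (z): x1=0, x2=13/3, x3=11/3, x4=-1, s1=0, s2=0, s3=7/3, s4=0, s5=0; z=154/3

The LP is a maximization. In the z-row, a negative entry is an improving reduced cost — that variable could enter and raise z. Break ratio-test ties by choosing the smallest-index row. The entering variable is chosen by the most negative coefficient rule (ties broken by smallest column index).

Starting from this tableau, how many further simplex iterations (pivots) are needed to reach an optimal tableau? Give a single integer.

pivot: x4 in, s2 out → z = 107/2
No improving column remains; optimal.

1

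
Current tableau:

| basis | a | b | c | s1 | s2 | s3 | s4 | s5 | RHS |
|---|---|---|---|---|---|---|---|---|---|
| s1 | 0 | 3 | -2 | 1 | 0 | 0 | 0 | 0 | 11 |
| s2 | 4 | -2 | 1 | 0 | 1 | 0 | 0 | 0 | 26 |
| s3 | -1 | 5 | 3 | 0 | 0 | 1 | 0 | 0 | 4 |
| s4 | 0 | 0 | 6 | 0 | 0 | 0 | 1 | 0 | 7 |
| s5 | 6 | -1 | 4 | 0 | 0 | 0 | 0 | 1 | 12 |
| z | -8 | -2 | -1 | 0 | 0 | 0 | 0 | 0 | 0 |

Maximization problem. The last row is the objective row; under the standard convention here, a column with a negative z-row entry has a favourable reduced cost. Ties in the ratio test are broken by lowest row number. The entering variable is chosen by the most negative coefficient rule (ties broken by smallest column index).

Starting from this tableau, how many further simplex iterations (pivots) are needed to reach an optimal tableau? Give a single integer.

pivot: a in, s5 out → z = 16
pivot: b in, s3 out → z = 584/29
No improving column remains; optimal.

2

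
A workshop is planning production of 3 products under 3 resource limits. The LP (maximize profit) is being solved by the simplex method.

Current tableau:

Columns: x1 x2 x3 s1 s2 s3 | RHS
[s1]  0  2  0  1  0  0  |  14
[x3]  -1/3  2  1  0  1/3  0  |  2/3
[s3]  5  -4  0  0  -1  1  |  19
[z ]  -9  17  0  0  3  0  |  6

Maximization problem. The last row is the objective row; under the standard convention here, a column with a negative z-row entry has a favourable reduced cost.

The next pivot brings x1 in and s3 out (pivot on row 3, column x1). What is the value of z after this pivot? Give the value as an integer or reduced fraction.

Minimum ratio for x1: 19/5 = 19/5.
z changes by −(z-row coeff of x1)·ratio = −(-9)·(19/5) = 171/5.
New z = 6 + (171/5) = 201/5.

201/5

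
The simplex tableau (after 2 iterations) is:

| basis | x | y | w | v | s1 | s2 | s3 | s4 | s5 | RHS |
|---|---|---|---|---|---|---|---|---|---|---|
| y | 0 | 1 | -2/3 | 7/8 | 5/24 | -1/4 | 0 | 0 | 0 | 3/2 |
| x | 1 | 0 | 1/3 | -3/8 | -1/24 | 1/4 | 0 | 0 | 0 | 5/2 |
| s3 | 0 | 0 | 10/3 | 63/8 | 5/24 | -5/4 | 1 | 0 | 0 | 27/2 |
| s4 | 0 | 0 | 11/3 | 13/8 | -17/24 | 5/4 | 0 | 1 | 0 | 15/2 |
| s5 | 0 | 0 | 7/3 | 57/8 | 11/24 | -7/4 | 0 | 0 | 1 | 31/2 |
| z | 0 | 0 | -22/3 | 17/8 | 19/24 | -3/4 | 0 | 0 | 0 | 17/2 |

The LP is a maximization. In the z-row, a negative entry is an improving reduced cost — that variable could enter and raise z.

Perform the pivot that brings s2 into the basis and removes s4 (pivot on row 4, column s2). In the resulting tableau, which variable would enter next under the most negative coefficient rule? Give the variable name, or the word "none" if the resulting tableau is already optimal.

w

Pivot element 5/4. New z-row = old z-row − (-3/4)·(row 4/(5/4)).
Updated z-row coefficients: x: 0, y: 0, w: -77/15, v: 31/10, s1: 11/30, s2: 0, s3: 0, s4: 3/5, s5: 0.
The most negative is -77/15 in column w, so w would enter next.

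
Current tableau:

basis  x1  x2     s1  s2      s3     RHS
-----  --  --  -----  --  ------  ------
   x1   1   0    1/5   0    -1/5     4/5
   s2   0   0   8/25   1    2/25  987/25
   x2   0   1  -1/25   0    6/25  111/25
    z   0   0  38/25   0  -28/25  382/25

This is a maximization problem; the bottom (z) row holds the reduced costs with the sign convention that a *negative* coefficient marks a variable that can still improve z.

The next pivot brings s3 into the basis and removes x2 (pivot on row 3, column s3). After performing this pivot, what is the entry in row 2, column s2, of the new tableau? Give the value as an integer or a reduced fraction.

Pivot element is row 3, column s3: 6/25.
Normalize row 3: new (row 3, s2) = 0/(6/25) = 0.
row 2 ← row 2 − (2/25)·(new row 3): 1 − (2/25)·0 = 1.

1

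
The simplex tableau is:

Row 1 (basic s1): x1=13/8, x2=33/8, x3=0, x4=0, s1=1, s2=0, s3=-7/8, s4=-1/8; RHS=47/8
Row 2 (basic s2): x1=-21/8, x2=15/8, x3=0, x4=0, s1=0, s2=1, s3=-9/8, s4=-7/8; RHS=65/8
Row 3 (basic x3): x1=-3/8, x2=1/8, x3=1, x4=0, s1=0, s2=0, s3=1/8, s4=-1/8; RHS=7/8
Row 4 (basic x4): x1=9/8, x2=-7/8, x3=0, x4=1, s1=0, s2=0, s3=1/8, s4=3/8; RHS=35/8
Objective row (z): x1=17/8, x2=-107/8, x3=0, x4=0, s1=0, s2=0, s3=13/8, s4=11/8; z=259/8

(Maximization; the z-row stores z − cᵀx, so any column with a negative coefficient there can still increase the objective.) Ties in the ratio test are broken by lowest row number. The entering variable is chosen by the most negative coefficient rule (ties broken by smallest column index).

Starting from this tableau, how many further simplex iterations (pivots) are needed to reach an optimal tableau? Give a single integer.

2

pivot: x2 in, s1 out → z = 1697/33
pivot: s3 in, x3 out → z = 57
No improving column remains; optimal.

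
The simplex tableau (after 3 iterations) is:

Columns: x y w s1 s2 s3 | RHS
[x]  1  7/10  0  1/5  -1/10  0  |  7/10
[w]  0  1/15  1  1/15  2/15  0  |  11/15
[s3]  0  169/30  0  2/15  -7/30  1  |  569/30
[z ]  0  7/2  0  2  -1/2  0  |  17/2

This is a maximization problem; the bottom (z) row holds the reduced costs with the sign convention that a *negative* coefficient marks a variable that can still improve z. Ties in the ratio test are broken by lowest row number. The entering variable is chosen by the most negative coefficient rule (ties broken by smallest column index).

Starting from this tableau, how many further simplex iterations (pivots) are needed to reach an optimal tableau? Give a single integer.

pivot: s2 in, w out → z = 45/4
No improving column remains; optimal.

1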